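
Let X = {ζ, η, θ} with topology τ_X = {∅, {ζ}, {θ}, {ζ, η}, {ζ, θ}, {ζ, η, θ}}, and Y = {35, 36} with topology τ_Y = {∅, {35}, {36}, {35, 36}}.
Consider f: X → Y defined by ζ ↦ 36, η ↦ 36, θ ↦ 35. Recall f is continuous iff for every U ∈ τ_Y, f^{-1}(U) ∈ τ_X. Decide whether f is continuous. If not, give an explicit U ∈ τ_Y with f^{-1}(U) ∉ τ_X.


f IS continuous.

Compute f^{-1}(U) for each U ∈ τ_Y:
  U = ∅: f^{-1}(U) = ∅ ∈ τ_X ✓.
  U = {35}: f^{-1}(U) = {θ} ∈ τ_X ✓.
  U = {36}: f^{-1}(U) = {ζ, η} ∈ τ_X ✓.
  U = {35, 36}: f^{-1}(U) = {ζ, η, θ} ∈ τ_X ✓.
Every preimage lies in τ_X, so f IS continuous.


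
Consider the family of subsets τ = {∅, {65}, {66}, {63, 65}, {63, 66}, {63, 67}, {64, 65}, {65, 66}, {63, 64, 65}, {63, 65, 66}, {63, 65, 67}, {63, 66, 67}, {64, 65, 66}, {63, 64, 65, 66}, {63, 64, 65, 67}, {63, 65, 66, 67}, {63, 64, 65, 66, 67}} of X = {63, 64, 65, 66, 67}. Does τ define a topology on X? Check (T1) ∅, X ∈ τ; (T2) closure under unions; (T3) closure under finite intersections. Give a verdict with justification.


τ is NOT a topology on X.

Axiom (T1): ∅ ∈ τ? Yes; X ∈ τ? Yes.
Axiom (T2/T3): check pairwise unions and intersections of members of τ.
Counterexample for (T3): {63, 65} ∩ {63, 66} = {63} ∉ τ. Therefore τ is NOT a topology.


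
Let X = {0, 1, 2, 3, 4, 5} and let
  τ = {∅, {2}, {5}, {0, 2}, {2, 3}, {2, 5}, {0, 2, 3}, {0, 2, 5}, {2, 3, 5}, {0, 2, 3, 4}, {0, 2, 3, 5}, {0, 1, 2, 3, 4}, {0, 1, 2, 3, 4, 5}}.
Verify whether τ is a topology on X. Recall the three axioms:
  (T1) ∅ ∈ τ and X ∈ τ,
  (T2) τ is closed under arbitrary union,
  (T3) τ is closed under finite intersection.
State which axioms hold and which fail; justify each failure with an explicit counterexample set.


τ is NOT a topology on X.

Axiom (T1): ∅ ∈ τ? Yes; X ∈ τ? Yes.
Axiom (T2/T3): check pairwise unions and intersections of members of τ.
Counterexample for (T2): {5} ∪ {0, 2, 3, 4} = {0, 2, 3, 4, 5} ∉ τ. Therefore τ is NOT a topology.


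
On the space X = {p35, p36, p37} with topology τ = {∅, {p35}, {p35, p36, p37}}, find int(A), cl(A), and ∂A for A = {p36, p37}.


int(A) = ∅, cl(A) = {p36, p37}, ∂A = {p36, p37}.

Closed sets in (X, τ) are complements of opens:
  closed(X, τ) = {∅, {p36, p37}, {p35, p36, p37}}.
int(A) = ⋃ {U ∈ τ : U ⊆ A}. Opens contained in A: ∅.
Taking the union of these: int(A) = ∅.
cl(A) = ⋂ {C closed : A ⊆ C}. Closed sets containing A: {p36, p37}, {p35, p36, p37}.
Intersecting these: cl(A) = {p36, p37}.
∂A = cl(A) ∖ int(A) = {p36, p37} ∖ ∅ = {p36, p37}.


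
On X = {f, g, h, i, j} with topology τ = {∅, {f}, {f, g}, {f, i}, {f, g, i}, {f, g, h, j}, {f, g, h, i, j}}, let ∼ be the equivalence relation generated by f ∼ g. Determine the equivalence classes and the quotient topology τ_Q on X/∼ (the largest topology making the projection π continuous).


X/∼ = {[f=g], [h], [i], [j]}; |τ_Q| = 5.

Equivalence classes: [f=g], [h], [i], [j].
Quotient map π: X → X/∼ sends f ↦ [f=g], g ↦ [f=g], h ↦ [h], i ↦ [i], j ↦ [j].
For each subset V ⊆ X/∼, compute π^{-1}(V) ⊆ X and check whether π^{-1}(V) ∈ τ. V is open in τ_Q iff π^{-1}(V) ∈ τ.
  V = {}: π^{-1}(V) = ∅ ∈ τ ✓.
  V = {[f=g]}: π^{-1}(V) = {f, g} ∈ τ ✓.
  V = {[h]}: π^{-1}(V) = {h} ∉ τ ✗.
  V = {[f=g], [h]}: π^{-1}(V) = {f, g, h} ∉ τ ✗.
  V = {[i]}: π^{-1}(V) = {i} ∉ τ ✗.
  V = {[f=g], [i]}: π^{-1}(V) = {f, g, i} ∈ τ ✓.
  V = {[h], [i]}: π^{-1}(V) = {h, i} ∉ τ ✗.
  V = {[f=g], [h], [i]}: π^{-1}(V) = {f, g, h, i} ∉ τ ✗.
  V = {[j]}: π^{-1}(V) = {j} ∉ τ ✗.
  V = {[f=g], [j]}: π^{-1}(V) = {f, g, j} ∉ τ ✗.
  V = {[h], [j]}: π^{-1}(V) = {h, j} ∉ τ ✗.
  V = {[f=g], [h], [j]}: π^{-1}(V) = {f, g, h, j} ∈ τ ✓.
  V = {[i], [j]}: π^{-1}(V) = {i, j} ∉ τ ✗.
  V = {[f=g], [i], [j]}: π^{-1}(V) = {f, g, i, j} ∉ τ ✗.
  V = {[h], [i], [j]}: π^{-1}(V) = {h, i, j} ∉ τ ✗.
  V = {[f=g], [h], [i], [j]}: π^{-1}(V) = {f, g, h, i, j} ∈ τ ✓.
Open sets in the quotient: τ_Q = {{}, {[f=g]}, {[f=g], [i]}, {[f=g], [h], [j]}, {[f=g], [h], [i], [j]}} (5 elements).


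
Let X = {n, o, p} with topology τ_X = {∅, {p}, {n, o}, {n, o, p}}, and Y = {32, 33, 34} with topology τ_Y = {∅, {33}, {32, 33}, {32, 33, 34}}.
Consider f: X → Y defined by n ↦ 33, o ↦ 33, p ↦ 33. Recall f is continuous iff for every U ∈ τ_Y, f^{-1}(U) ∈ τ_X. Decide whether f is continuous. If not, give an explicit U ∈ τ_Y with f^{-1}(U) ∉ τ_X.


f IS continuous.

Compute f^{-1}(U) for each U ∈ τ_Y:
  U = ∅: f^{-1}(U) = ∅ ∈ τ_X ✓.
  U = {33}: f^{-1}(U) = {n, o, p} ∈ τ_X ✓.
  U = {32, 33}: f^{-1}(U) = {n, o, p} ∈ τ_X ✓.
  U = {32, 33, 34}: f^{-1}(U) = {n, o, p} ∈ τ_X ✓.
Every preimage lies in τ_X, so f IS continuous.


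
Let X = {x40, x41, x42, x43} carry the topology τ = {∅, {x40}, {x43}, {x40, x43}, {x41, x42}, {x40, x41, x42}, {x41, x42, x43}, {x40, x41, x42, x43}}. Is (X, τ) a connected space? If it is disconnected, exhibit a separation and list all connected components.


(X, τ) is disconnected; components = [{x40}, {x43}, {x41, x42}].

Find clopen sets (U ∈ τ with X ∖ U ∈ τ):
  U = ∅, X ∖ U = {x40, x41, x42, x43} — both open, so U is clopen.
  U = {x40}, X ∖ U = {x41, x42, x43} — both open, so U is clopen.
  U = {x43}, X ∖ U = {x40, x41, x42} — both open, so U is clopen.
  U = {x40, x43}, X ∖ U = {x41, x42} — both open, so U is clopen.
  U = {x41, x42}, X ∖ U = {x40, x43} — both open, so U is clopen.
  U = {x40, x41, x42}, X ∖ U = {x43} — both open, so U is clopen.
  U = {x41, x42, x43}, X ∖ U = {x40} — both open, so U is clopen.
  U = {x40, x41, x42, x43}, X ∖ U = ∅ — both open, so U is clopen.
Nontrivial clopen(s) exist: e.g. {x40, x43}. So (X, τ) is disconnected.
Compute connected components by grouping points that agree on all clopens:
  component: {x40}
  component: {x43}
  component: {x41, x42}


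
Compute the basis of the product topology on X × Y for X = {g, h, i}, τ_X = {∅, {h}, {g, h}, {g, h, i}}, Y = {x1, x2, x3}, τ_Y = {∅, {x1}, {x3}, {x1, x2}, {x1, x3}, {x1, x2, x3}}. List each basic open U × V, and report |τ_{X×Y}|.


Basis B = {∅ × ∅, {h} × {x1}, {h} × {x3}, {g, h} × {x1}, {g, h} × {x3}, {h} × {x1, x2}, {h} × {x1, x3}, {g, h, i} × {x1}, {g, h, i} × {x3}, {h} × {x1, x2, x3}, {g, h} × {x1, x2}, {g, h} × {x1, x3}, {g, h} × {x1, x2, x3}, {g, h, i} × {x1, x2}, {g, h, i} × {x1, x3}, {g, h, i} × {x1, x2, x3}}; |τ_{X×Y}| = 40.

Enumerate products U × V with U ∈ τ_X, V ∈ τ_Y (deduplicated):
  ∅ × ∅ = {} (∅)
  {h} × {x1} = {(h,x1)}
  {h} × {x3} = {(h,x3)}
  {g, h} × {x1} = {(g,x1), (h,x1)}
  {g, h} × {x3} = {(g,x3), (h,x3)}
  {h} × {x1, x2} = {(h,x1), (h,x2)}
  {h} × {x1, x3} = {(h,x1), (h,x3)}
  {g, h, i} × {x1} = {(g,x1), (h,x1), (i,x1)}
  {g, h, i} × {x3} = {(g,x3), (h,x3), (i,x3)}
  {h} × {x1, x2, x3} = {(h,x1), (h,x2), (h,x3)}
  {g, h} × {x1, x2} = {(g,x1), (g,x2), (h,x1), (h,x2)}
  {g, h} × {x1, x3} = {(g,x1), (g,x3), (h,x1), (h,x3)}
  {g, h} × {x1, x2, x3} = {(g,x1), (g,x2), (g,x3), (h,x1), (h,x2), (h,x3)}
  {g, h, i} × {x1, x2} = {(g,x1), (g,x2), (h,x1), (h,x2), (i,x1), (i,x2)}
  {g, h, i} × {x1, x3} = {(g,x1), (g,x3), (h,x1), (h,x3), (i,x1), (i,x3)}
  {g, h, i} × {x1, x2, x3} = {(g,x1), (g,x2), (g,x3), (h,x1), (h,x2), (h,x3), (i,x1), (i,x2), (i,x3)}
These 16 distinct sets form the basis B.
Close under arbitrary unions to get τ_{X×Y}; counting gives |τ_{X×Y}| = 40.


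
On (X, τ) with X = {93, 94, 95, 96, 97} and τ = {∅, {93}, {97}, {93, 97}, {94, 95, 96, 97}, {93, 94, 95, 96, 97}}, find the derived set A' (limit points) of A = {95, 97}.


A' = {94, 95, 96}

For each x ∈ X, list the open sets U ∈ τ with x ∈ U, then check whether U ∩ (A ∖ {x}) ≠ ∅ for every such U.
  x = 93: open {93} ∋ x has {93} ∩ (A ∖ {93}) = ∅, so x is NOT a limit point.
  x = 94: opens ∋ x are {94, 95, 96, 97}, {93, 94, 95, 96, 97}; each meets A ∖ {94}, so x IS a limit point.
  x = 95: opens ∋ x are {94, 95, 96, 97}, {93, 94, 95, 96, 97}; each meets A ∖ {95}, so x IS a limit point.
  x = 96: opens ∋ x are {94, 95, 96, 97}, {93, 94, 95, 96, 97}; each meets A ∖ {96}, so x IS a limit point.
  x = 97: open {97} ∋ x has {97} ∩ (A ∖ {97}) = ∅, so x is NOT a limit point.
Collecting: A' = {94, 95, 96}.


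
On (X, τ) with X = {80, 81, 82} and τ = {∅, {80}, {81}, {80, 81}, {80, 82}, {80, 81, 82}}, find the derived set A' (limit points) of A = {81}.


A' = ∅

For each x ∈ X, list the open sets U ∈ τ with x ∈ U, then check whether U ∩ (A ∖ {x}) ≠ ∅ for every such U.
  x = 80: open {80} ∋ x has {80} ∩ (A ∖ {80}) = ∅, so x is NOT a limit point.
  x = 81: open {81} ∋ x has {81} ∩ (A ∖ {81}) = ∅, so x is NOT a limit point.
  x = 82: open {80, 82} ∋ x has {80, 82} ∩ (A ∖ {82}) = ∅, so x is NOT a limit point.
Collecting: A' = ∅.


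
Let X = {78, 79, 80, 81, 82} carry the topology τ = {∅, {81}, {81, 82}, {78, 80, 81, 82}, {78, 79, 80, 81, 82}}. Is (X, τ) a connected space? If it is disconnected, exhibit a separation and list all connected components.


(X, τ) is connected.

Find clopen sets (U ∈ τ with X ∖ U ∈ τ):
  U = ∅, X ∖ U = {78, 79, 80, 81, 82} — both open, so U is clopen.
  U = {78, 79, 80, 81, 82}, X ∖ U = ∅ — both open, so U is clopen.
Only trivial clopens (∅ and X) exist, so (X, τ) is connected.
Compute connected components by grouping points that agree on all clopens:
  component: {78, 79, 80, 81, 82}


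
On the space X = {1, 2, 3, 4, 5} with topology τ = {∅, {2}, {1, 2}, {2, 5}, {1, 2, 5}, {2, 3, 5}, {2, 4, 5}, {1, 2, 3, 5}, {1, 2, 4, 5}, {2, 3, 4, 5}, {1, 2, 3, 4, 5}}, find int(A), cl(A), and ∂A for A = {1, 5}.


int(A) = ∅, cl(A) = {1, 3, 4, 5}, ∂A = {1, 3, 4, 5}.

Closed sets in (X, τ) are complements of opens:
  closed(X, τ) = {∅, {1}, {3}, {4}, {1, 3}, {1, 4}, {3, 4}, {1, 3, 4}, {3, 4, 5}, {1, 3, 4, 5}, {1, 2, 3, 4, 5}}.
int(A) = ⋃ {U ∈ τ : U ⊆ A}. Opens contained in A: ∅.
Taking the union of these: int(A) = ∅.
cl(A) = ⋂ {C closed : A ⊆ C}. Closed sets containing A: {1, 3, 4, 5}, {1, 2, 3, 4, 5}.
Intersecting these: cl(A) = {1, 3, 4, 5}.
∂A = cl(A) ∖ int(A) = {1, 3, 4, 5} ∖ ∅ = {1, 3, 4, 5}.


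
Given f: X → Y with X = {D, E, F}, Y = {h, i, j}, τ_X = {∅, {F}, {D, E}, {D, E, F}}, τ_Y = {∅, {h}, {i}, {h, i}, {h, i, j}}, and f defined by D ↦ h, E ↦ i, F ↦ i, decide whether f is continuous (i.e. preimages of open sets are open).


f is NOT continuous.

Compute f^{-1}(U) for each U ∈ τ_Y:
  U = ∅: f^{-1}(U) = ∅ ∈ τ_X ✓.
  U = {h}: f^{-1}(U) = {D} ∉ τ_X ✗.
  U = {i}: f^{-1}(U) = {E, F} ∉ τ_X ✗.
  U = {h, i}: f^{-1}(U) = {D, E, F} ∈ τ_X ✓.
  U = {h, i, j}: f^{-1}(U) = {D, E, F} ∈ τ_X ✓.
Found U = {h} with f^{-1}(U) = {D} not in τ_X. Therefore f is NOT continuous.


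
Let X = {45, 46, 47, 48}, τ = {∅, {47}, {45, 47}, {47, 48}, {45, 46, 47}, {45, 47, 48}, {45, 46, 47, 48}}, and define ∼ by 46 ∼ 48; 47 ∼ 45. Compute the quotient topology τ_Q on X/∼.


X/∼ = {[45=47], [46=48]}; |τ_Q| = 3.

Equivalence classes: [45=47], [46=48].
Quotient map π: X → X/∼ sends 45 ↦ [45=47], 46 ↦ [46=48], 47 ↦ [45=47], 48 ↦ [46=48].
For each subset V ⊆ X/∼, compute π^{-1}(V) ⊆ X and check whether π^{-1}(V) ∈ τ. V is open in τ_Q iff π^{-1}(V) ∈ τ.
  V = {}: π^{-1}(V) = ∅ ∈ τ ✓.
  V = {[45=47]}: π^{-1}(V) = {45, 47} ∈ τ ✓.
  V = {[46=48]}: π^{-1}(V) = {46, 48} ∉ τ ✗.
  V = {[45=47], [46=48]}: π^{-1}(V) = {45, 46, 47, 48} ∈ τ ✓.
Open sets in the quotient: τ_Q = {{}, {[45=47]}, {[45=47], [46=48]}} (3 elements).


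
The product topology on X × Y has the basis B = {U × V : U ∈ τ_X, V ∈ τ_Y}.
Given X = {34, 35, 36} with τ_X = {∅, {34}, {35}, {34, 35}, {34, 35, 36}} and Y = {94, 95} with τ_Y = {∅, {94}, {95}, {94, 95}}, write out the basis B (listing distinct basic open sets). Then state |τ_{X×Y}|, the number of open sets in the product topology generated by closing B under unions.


Basis B = {∅ × ∅, {34} × {94}, {34} × {95}, {35} × {94}, {35} × {95}, {34} × {94, 95}, {34, 35} × {94}, {34, 35} × {95}, {35} × {94, 95}, {34, 35, 36} × {94}, {34, 35, 36} × {95}, {34, 35} × {94, 95}, {34, 35, 36} × {94, 95}}; |τ_{X×Y}| = 25.

Enumerate products U × V with U ∈ τ_X, V ∈ τ_Y (deduplicated):
  ∅ × ∅ = {} (∅)
  {34} × {94} = {(34,94)}
  {34} × {95} = {(34,95)}
  {35} × {94} = {(35,94)}
  {35} × {95} = {(35,95)}
  {34} × {94, 95} = {(34,94), (34,95)}
  {34, 35} × {94} = {(34,94), (35,94)}
  {34, 35} × {95} = {(34,95), (35,95)}
  {35} × {94, 95} = {(35,94), (35,95)}
  {34, 35, 36} × {94} = {(34,94), (35,94), (36,94)}
  {34, 35, 36} × {95} = {(34,95), (35,95), (36,95)}
  {34, 35} × {94, 95} = {(34,94), (34,95), (35,94), (35,95)}
  {34, 35, 36} × {94, 95} = {(34,94), (34,95), (35,94), (35,95), (36,94), (36,95)}
These 13 distinct sets form the basis B.
Close under arbitrary unions to get τ_{X×Y}; counting gives |τ_{X×Y}| = 25.


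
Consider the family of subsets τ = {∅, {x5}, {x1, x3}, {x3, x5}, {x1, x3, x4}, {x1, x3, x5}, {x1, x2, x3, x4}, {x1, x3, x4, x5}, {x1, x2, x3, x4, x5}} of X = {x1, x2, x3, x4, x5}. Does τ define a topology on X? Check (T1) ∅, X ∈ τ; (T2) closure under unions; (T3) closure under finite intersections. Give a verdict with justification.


τ is NOT a topology on X.

Axiom (T1): ∅ ∈ τ? Yes; X ∈ τ? Yes.
Axiom (T2/T3): check pairwise unions and intersections of members of τ.
Counterexample for (T3): {x1, x3} ∩ {x3, x5} = {x3} ∉ τ. Therefore τ is NOT a topology.


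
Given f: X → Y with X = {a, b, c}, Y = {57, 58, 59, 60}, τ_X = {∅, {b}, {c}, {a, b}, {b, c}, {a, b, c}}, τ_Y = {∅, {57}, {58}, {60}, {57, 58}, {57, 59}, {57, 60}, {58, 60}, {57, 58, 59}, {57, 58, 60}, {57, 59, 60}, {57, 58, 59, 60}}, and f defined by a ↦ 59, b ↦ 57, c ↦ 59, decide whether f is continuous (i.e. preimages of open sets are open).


f IS continuous.

Compute f^{-1}(U) for each U ∈ τ_Y:
  U = ∅: f^{-1}(U) = ∅ ∈ τ_X ✓.
  U = {57}: f^{-1}(U) = {b} ∈ τ_X ✓.
  U = {58}: f^{-1}(U) = ∅ ∈ τ_X ✓.
  U = {60}: f^{-1}(U) = ∅ ∈ τ_X ✓.
  U = {57, 58}: f^{-1}(U) = {b} ∈ τ_X ✓.
  U = {57, 59}: f^{-1}(U) = {a, b, c} ∈ τ_X ✓.
  U = {57, 60}: f^{-1}(U) = {b} ∈ τ_X ✓.
  U = {58, 60}: f^{-1}(U) = ∅ ∈ τ_X ✓.
  U = {57, 58, 59}: f^{-1}(U) = {a, b, c} ∈ τ_X ✓.
  U = {57, 58, 60}: f^{-1}(U) = {b} ∈ τ_X ✓.
  U = {57, 59, 60}: f^{-1}(U) = {a, b, c} ∈ τ_X ✓.
  U = {57, 58, 59, 60}: f^{-1}(U) = {a, b, c} ∈ τ_X ✓.
Every preimage lies in τ_X, so f IS continuous.


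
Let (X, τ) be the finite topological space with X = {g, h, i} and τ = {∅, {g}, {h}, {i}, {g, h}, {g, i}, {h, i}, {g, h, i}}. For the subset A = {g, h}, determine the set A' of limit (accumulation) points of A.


A' = ∅

For each x ∈ X, list the open sets U ∈ τ with x ∈ U, then check whether U ∩ (A ∖ {x}) ≠ ∅ for every such U.
  x = g: open {g} ∋ x has {g} ∩ (A ∖ {g}) = ∅, so x is NOT a limit point.
  x = h: open {h} ∋ x has {h} ∩ (A ∖ {h}) = ∅, so x is NOT a limit point.
  x = i: open {i} ∋ x has {i} ∩ (A ∖ {i}) = ∅, so x is NOT a limit point.
Collecting: A' = ∅.


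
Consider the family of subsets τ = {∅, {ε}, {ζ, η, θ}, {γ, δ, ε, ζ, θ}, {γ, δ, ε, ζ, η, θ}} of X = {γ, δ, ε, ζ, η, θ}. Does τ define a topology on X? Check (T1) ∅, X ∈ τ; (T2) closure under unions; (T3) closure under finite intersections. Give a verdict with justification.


τ is NOT a topology on X.

Axiom (T1): ∅ ∈ τ? Yes; X ∈ τ? Yes.
Axiom (T2/T3): check pairwise unions and intersections of members of τ.
Counterexample for (T2): {ε} ∪ {ζ, η, θ} = {ε, ζ, η, θ} ∉ τ. Therefore τ is NOT a topology.


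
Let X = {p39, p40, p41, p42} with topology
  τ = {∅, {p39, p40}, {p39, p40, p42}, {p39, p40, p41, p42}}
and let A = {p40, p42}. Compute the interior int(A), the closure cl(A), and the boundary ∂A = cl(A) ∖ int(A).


int(A) = ∅, cl(A) = {p39, p40, p41, p42}, ∂A = {p39, p40, p41, p42}.

Closed sets in (X, τ) are complements of opens:
  closed(X, τ) = {∅, {p41}, {p41, p42}, {p39, p40, p41, p42}}.
int(A) = ⋃ {U ∈ τ : U ⊆ A}. Opens contained in A: ∅.
Taking the union of these: int(A) = ∅.
cl(A) = ⋂ {C closed : A ⊆ C}. Closed sets containing A: {p39, p40, p41, p42}.
Intersecting these: cl(A) = {p39, p40, p41, p42}.
∂A = cl(A) ∖ int(A) = {p39, p40, p41, p42} ∖ ∅ = {p39, p40, p41, p42}.


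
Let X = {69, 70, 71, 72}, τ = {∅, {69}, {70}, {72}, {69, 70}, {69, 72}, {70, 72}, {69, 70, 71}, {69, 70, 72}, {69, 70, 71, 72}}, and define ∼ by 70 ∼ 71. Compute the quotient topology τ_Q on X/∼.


X/∼ = {[69], [70=71], [72]}; |τ_Q| = 6.

Equivalence classes: [69], [70=71], [72].
Quotient map π: X → X/∼ sends 69 ↦ [69], 70 ↦ [70=71], 71 ↦ [70=71], 72 ↦ [72].
For each subset V ⊆ X/∼, compute π^{-1}(V) ⊆ X and check whether π^{-1}(V) ∈ τ. V is open in τ_Q iff π^{-1}(V) ∈ τ.
  V = {}: π^{-1}(V) = ∅ ∈ τ ✓.
  V = {[69]}: π^{-1}(V) = {69} ∈ τ ✓.
  V = {[70=71]}: π^{-1}(V) = {70, 71} ∉ τ ✗.
  V = {[69], [70=71]}: π^{-1}(V) = {69, 70, 71} ∈ τ ✓.
  V = {[72]}: π^{-1}(V) = {72} ∈ τ ✓.
  V = {[69], [72]}: π^{-1}(V) = {69, 72} ∈ τ ✓.
  V = {[70=71], [72]}: π^{-1}(V) = {70, 71, 72} ∉ τ ✗.
  V = {[69], [70=71], [72]}: π^{-1}(V) = {69, 70, 71, 72} ∈ τ ✓.
Open sets in the quotient: τ_Q = {{}, {[69]}, {[69], [70=71]}, {[72]}, {[69], [72]}, {[69], [70=71], [72]}} (6 elements).


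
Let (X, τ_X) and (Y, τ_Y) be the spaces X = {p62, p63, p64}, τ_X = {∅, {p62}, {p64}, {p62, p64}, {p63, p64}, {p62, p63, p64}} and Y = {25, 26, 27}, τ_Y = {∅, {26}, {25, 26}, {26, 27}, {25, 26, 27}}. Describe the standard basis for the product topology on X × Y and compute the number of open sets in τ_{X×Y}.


Basis B = {∅ × ∅, {p62} × {26}, {p64} × {26}, {p62} × {25, 26}, {p62} × {26, 27}, {p62, p64} × {26}, {p63, p64} × {26}, {p64} × {25, 26}, {p64} × {26, 27}, {p62} × {25, 26, 27}, {p62, p63, p64} × {26}, {p64} × {25, 26, 27}, {p62, p64} × {25, 26}, {p62, p64} × {26, 27}, {p63, p64} × {25, 26}, {p63, p64} × {26, 27}, {p62, p64} × {25, 26, 27}, {p62, p63, p64} × {25, 26}, {p62, p63, p64} × {26, 27}, {p63, p64} × {25, 26, 27}, {p62, p63, p64} × {25, 26, 27}}; |τ_{X×Y}| = 70.

Enumerate products U × V with U ∈ τ_X, V ∈ τ_Y (deduplicated):
  ∅ × ∅ = {} (∅)
  {p62} × {26} = {(p62,26)}
  {p64} × {26} = {(p64,26)}
  {p62} × {25, 26} = {(p62,25), (p62,26)}
  {p62} × {26, 27} = {(p62,26), (p62,27)}
  {p62, p64} × {26} = {(p62,26), (p64,26)}
  {p63, p64} × {26} = {(p63,26), (p64,26)}
  {p64} × {25, 26} = {(p64,25), (p64,26)}
  {p64} × {26, 27} = {(p64,26), (p64,27)}
  {p62} × {25, 26, 27} = {(p62,25), (p62,26), (p62,27)}
  {p62, p63, p64} × {26} = {(p62,26), (p63,26), (p64,26)}
  {p64} × {25, 26, 27} = {(p64,25), (p64,26), (p64,27)}
  {p62, p64} × {25, 26} = {(p62,25), (p62,26), (p64,25), (p64,26)}
  {p62, p64} × {26, 27} = {(p62,26), (p62,27), (p64,26), (p64,27)}
  {p63, p64} × {25, 26} = {(p63,25), (p63,26), (p64,25), (p64,26)}
  {p63, p64} × {26, 27} = {(p63,26), (p63,27), (p64,26), (p64,27)}
  {p62, p64} × {25, 26, 27} = {(p62,25), (p62,26), (p62,27), (p64,25), (p64,26), (p64,27)}
  {p62, p63, p64} × {25, 26} = {(p62,25), (p62,26), (p63,25), (p63,26), (p64,25), (p64,26)}
  {p62, p63, p64} × {26, 27} = {(p62,26), (p62,27), (p63,26), (p63,27), (p64,26), (p64,27)}
  {p63, p64} × {25, 26, 27} = {(p63,25), (p63,26), (p63,27), (p64,25), (p64,26), (p64,27)}
  {p62, p63, p64} × {25, 26, 27} = {(p62,25), (p62,26), (p62,27), (p63,25), (p63,26), (p63,27), (p64,25), (p64,26), (p64,27)}
These 21 distinct sets form the basis B.
Close under arbitrary unions to get τ_{X×Y}; counting gives |τ_{X×Y}| = 70.


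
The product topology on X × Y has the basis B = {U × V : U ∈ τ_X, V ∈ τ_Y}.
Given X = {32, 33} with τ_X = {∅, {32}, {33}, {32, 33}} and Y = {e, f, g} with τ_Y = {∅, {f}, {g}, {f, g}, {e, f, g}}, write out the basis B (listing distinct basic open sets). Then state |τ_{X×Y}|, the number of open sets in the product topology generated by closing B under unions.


Basis B = {∅ × ∅, {32} × {f}, {32} × {g}, {33} × {f}, {33} × {g}, {32} × {f, g}, {32, 33} × {f}, {32, 33} × {g}, {33} × {f, g}, {32} × {e, f, g}, {33} × {e, f, g}, {32, 33} × {f, g}, {32, 33} × {e, f, g}}; |τ_{X×Y}| = 25.

Enumerate products U × V with U ∈ τ_X, V ∈ τ_Y (deduplicated):
  ∅ × ∅ = {} (∅)
  {32} × {f} = {(32,f)}
  {32} × {g} = {(32,g)}
  {33} × {f} = {(33,f)}
  {33} × {g} = {(33,g)}
  {32} × {f, g} = {(32,f), (32,g)}
  {32, 33} × {f} = {(32,f), (33,f)}
  {32, 33} × {g} = {(32,g), (33,g)}
  {33} × {f, g} = {(33,f), (33,g)}
  {32} × {e, f, g} = {(32,e), (32,f), (32,g)}
  {33} × {e, f, g} = {(33,e), (33,f), (33,g)}
  {32, 33} × {f, g} = {(32,f), (32,g), (33,f), (33,g)}
  {32, 33} × {e, f, g} = {(32,e), (32,f), (32,g), (33,e), (33,f), (33,g)}
These 13 distinct sets form the basis B.
Close under arbitrary unions to get τ_{X×Y}; counting gives |τ_{X×Y}| = 25.


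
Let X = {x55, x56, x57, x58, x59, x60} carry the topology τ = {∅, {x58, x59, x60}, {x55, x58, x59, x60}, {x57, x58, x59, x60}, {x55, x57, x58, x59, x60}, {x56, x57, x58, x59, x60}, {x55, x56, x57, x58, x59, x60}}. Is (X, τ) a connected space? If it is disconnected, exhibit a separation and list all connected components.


(X, τ) is connected.

Find clopen sets (U ∈ τ with X ∖ U ∈ τ):
  U = ∅, X ∖ U = {x55, x56, x57, x58, x59, x60} — both open, so U is clopen.
  U = {x55, x56, x57, x58, x59, x60}, X ∖ U = ∅ — both open, so U is clopen.
Only trivial clopens (∅ and X) exist, so (X, τ) is connected.
Compute connected components by grouping points that agree on all clopens:
  component: {x55, x56, x57, x58, x59, x60}


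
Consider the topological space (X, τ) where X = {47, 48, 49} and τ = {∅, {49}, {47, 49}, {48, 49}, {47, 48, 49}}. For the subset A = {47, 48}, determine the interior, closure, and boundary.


int(A) = ∅, cl(A) = {47, 48}, ∂A = {47, 48}.

Closed sets in (X, τ) are complements of opens:
  closed(X, τ) = {∅, {47}, {48}, {47, 48}, {47, 48, 49}}.
int(A) = ⋃ {U ∈ τ : U ⊆ A}. Opens contained in A: ∅.
Taking the union of these: int(A) = ∅.
cl(A) = ⋂ {C closed : A ⊆ C}. Closed sets containing A: {47, 48}, {47, 48, 49}.
Intersecting these: cl(A) = {47, 48}.
∂A = cl(A) ∖ int(A) = {47, 48} ∖ ∅ = {47, 48}.


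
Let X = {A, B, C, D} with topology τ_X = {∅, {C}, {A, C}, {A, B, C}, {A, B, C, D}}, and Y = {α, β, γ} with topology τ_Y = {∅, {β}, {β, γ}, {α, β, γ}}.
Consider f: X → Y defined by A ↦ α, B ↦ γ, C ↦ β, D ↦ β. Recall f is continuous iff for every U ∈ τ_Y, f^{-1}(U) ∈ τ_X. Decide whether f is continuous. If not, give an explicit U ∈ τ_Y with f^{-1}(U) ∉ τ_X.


f is NOT continuous.

Compute f^{-1}(U) for each U ∈ τ_Y:
  U = ∅: f^{-1}(U) = ∅ ∈ τ_X ✓.
  U = {β}: f^{-1}(U) = {C, D} ∉ τ_X ✗.
  U = {β, γ}: f^{-1}(U) = {B, C, D} ∉ τ_X ✗.
  U = {α, β, γ}: f^{-1}(U) = {A, B, C, D} ∈ τ_X ✓.
Found U = {β} with f^{-1}(U) = {C, D} not in τ_X. Therefore f is NOT continuous.


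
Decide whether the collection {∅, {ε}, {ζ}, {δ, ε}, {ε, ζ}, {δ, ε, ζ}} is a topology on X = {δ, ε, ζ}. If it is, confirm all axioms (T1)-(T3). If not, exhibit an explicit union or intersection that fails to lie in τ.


τ IS a topology on X.

Axiom (T1): ∅ ∈ τ? Yes; X ∈ τ? Yes.
Axiom (T2/T3): check pairwise unions and intersections of members of τ.
All pairwise intersections and unions checked — each lies in τ. Therefore τ satisfies (T1), (T2), (T3): it IS a topology on X.


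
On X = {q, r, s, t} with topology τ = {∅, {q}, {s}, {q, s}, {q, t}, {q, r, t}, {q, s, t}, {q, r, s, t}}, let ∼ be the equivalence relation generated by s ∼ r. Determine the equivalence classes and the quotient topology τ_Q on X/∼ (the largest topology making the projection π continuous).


X/∼ = {[q], [r=s], [t]}; |τ_Q| = 4.

Equivalence classes: [q], [r=s], [t].
Quotient map π: X → X/∼ sends q ↦ [q], r ↦ [r=s], s ↦ [r=s], t ↦ [t].
For each subset V ⊆ X/∼, compute π^{-1}(V) ⊆ X and check whether π^{-1}(V) ∈ τ. V is open in τ_Q iff π^{-1}(V) ∈ τ.
  V = {}: π^{-1}(V) = ∅ ∈ τ ✓.
  V = {[q]}: π^{-1}(V) = {q} ∈ τ ✓.
  V = {[r=s]}: π^{-1}(V) = {r, s} ∉ τ ✗.
  V = {[q], [r=s]}: π^{-1}(V) = {q, r, s} ∉ τ ✗.
  V = {[t]}: π^{-1}(V) = {t} ∉ τ ✗.
  V = {[q], [t]}: π^{-1}(V) = {q, t} ∈ τ ✓.
  V = {[r=s], [t]}: π^{-1}(V) = {r, s, t} ∉ τ ✗.
  V = {[q], [r=s], [t]}: π^{-1}(V) = {q, r, s, t} ∈ τ ✓.
Open sets in the quotient: τ_Q = {{}, {[q]}, {[q], [t]}, {[q], [r=s], [t]}} (4 elements).


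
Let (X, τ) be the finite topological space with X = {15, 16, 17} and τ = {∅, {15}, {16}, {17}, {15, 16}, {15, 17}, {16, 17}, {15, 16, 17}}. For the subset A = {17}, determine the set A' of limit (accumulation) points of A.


A' = ∅

For each x ∈ X, list the open sets U ∈ τ with x ∈ U, then check whether U ∩ (A ∖ {x}) ≠ ∅ for every such U.
  x = 15: open {15} ∋ x has {15} ∩ (A ∖ {15}) = ∅, so x is NOT a limit point.
  x = 16: open {16} ∋ x has {16} ∩ (A ∖ {16}) = ∅, so x is NOT a limit point.
  x = 17: open {17} ∋ x has {17} ∩ (A ∖ {17}) = ∅, so x is NOT a limit point.
Collecting: A' = ∅.


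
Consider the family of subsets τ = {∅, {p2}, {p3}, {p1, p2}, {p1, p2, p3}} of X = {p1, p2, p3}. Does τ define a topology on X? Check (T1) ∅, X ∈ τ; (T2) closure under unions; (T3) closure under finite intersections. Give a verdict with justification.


τ is NOT a topology on X.

Axiom (T1): ∅ ∈ τ? Yes; X ∈ τ? Yes.
Axiom (T2/T3): check pairwise unions and intersections of members of τ.
Counterexample for (T2): {p2} ∪ {p3} = {p2, p3} ∉ τ. Therefore τ is NOT a topology.


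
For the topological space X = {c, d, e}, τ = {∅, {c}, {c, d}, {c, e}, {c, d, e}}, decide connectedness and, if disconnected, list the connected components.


(X, τ) is connected.

Find clopen sets (U ∈ τ with X ∖ U ∈ τ):
  U = ∅, X ∖ U = {c, d, e} — both open, so U is clopen.
  U = {c, d, e}, X ∖ U = ∅ — both open, so U is clopen.
Only trivial clopens (∅ and X) exist, so (X, τ) is connected.
Compute connected components by grouping points that agree on all clopens:
  component: {c, d, e}


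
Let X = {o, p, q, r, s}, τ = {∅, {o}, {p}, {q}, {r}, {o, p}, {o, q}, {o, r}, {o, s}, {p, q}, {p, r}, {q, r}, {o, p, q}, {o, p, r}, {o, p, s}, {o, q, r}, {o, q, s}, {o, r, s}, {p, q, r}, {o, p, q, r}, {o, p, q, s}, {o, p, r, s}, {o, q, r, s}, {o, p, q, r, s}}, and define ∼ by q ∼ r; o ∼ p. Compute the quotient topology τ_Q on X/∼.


X/∼ = {[o=p], [q=r], [s]}; |τ_Q| = 6.

Equivalence classes: [o=p], [q=r], [s].
Quotient map π: X → X/∼ sends o ↦ [o=p], p ↦ [o=p], q ↦ [q=r], r ↦ [q=r], s ↦ [s].
For each subset V ⊆ X/∼, compute π^{-1}(V) ⊆ X and check whether π^{-1}(V) ∈ τ. V is open in τ_Q iff π^{-1}(V) ∈ τ.
  V = {}: π^{-1}(V) = ∅ ∈ τ ✓.
  V = {[o=p]}: π^{-1}(V) = {o, p} ∈ τ ✓.
  V = {[q=r]}: π^{-1}(V) = {q, r} ∈ τ ✓.
  V = {[o=p], [q=r]}: π^{-1}(V) = {o, p, q, r} ∈ τ ✓.
  V = {[s]}: π^{-1}(V) = {s} ∉ τ ✗.
  V = {[o=p], [s]}: π^{-1}(V) = {o, p, s} ∈ τ ✓.
  V = {[q=r], [s]}: π^{-1}(V) = {q, r, s} ∉ τ ✗.
  V = {[o=p], [q=r], [s]}: π^{-1}(V) = {o, p, q, r, s} ∈ τ ✓.
Open sets in the quotient: τ_Q = {{}, {[o=p]}, {[q=r]}, {[o=p], [q=r]}, {[o=p], [s]}, {[o=p], [q=r], [s]}} (6 elements).


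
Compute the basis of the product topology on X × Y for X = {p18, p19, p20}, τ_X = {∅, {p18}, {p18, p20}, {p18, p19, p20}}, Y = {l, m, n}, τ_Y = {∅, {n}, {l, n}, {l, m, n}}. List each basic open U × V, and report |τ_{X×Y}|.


Basis B = {∅ × ∅, {p18} × {n}, {p18} × {l, n}, {p18, p20} × {n}, {p18} × {l, m, n}, {p18, p19, p20} × {n}, {p18, p20} × {l, n}, {p18, p20} × {l, m, n}, {p18, p19, p20} × {l, n}, {p18, p19, p20} × {l, m, n}}; |τ_{X×Y}| = 20.

Enumerate products U × V with U ∈ τ_X, V ∈ τ_Y (deduplicated):
  ∅ × ∅ = {} (∅)
  {p18} × {n} = {(p18,n)}
  {p18} × {l, n} = {(p18,l), (p18,n)}
  {p18, p20} × {n} = {(p18,n), (p20,n)}
  {p18} × {l, m, n} = {(p18,l), (p18,m), (p18,n)}
  {p18, p19, p20} × {n} = {(p18,n), (p19,n), (p20,n)}
  {p18, p20} × {l, n} = {(p18,l), (p18,n), (p20,l), (p20,n)}
  {p18, p20} × {l, m, n} = {(p18,l), (p18,m), (p18,n), (p20,l), (p20,m), (p20,n)}
  {p18, p19, p20} × {l, n} = {(p18,l), (p18,n), (p19,l), (p19,n), (p20,l), (p20,n)}
  {p18, p19, p20} × {l, m, n} = {(p18,l), (p18,m), (p18,n), (p19,l), (p19,m), (p19,n), (p20,l), (p20,m), (p20,n)}
These 10 distinct sets form the basis B.
Close under arbitrary unions to get τ_{X×Y}; counting gives |τ_{X×Y}| = 20.


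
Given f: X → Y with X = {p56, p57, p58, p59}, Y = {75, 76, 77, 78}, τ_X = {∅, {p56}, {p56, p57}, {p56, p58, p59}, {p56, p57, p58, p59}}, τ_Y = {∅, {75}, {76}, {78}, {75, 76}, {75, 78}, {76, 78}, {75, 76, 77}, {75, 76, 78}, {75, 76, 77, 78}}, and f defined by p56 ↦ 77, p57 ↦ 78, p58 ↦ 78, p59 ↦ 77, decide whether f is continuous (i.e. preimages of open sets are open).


f is NOT continuous.

Compute f^{-1}(U) for each U ∈ τ_Y:
  U = ∅: f^{-1}(U) = ∅ ∈ τ_X ✓.
  U = {75}: f^{-1}(U) = ∅ ∈ τ_X ✓.
  U = {76}: f^{-1}(U) = ∅ ∈ τ_X ✓.
  U = {78}: f^{-1}(U) = {p57, p58} ∉ τ_X ✗.
  U = {75, 76}: f^{-1}(U) = ∅ ∈ τ_X ✓.
  U = {75, 78}: f^{-1}(U) = {p57, p58} ∉ τ_X ✗.
  U = {76, 78}: f^{-1}(U) = {p57, p58} ∉ τ_X ✗.
  U = {75, 76, 77}: f^{-1}(U) = {p56, p59} ∉ τ_X ✗.
  U = {75, 76, 78}: f^{-1}(U) = {p57, p58} ∉ τ_X ✗.
  U = {75, 76, 77, 78}: f^{-1}(U) = {p56, p57, p58, p59} ∈ τ_X ✓.
Found U = {78} with f^{-1}(U) = {p57, p58} not in τ_X. Therefore f is NOT continuous.


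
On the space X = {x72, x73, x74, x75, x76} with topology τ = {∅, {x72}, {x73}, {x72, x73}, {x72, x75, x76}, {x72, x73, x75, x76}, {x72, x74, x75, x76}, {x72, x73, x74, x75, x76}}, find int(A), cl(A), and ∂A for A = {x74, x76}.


int(A) = ∅, cl(A) = {x74, x75, x76}, ∂A = {x74, x75, x76}.

Closed sets in (X, τ) are complements of opens:
  closed(X, τ) = {∅, {x73}, {x74}, {x73, x74}, {x74, x75, x76}, {x72, x74, x75, x76}, {x73, x74, x75, x76}, {x72, x73, x74, x75, x76}}.
int(A) = ⋃ {U ∈ τ : U ⊆ A}. Opens contained in A: ∅.
Taking the union of these: int(A) = ∅.
cl(A) = ⋂ {C closed : A ⊆ C}. Closed sets containing A: {x74, x75, x76}, {x72, x74, x75, x76}, {x73, x74, x75, x76}, {x72, x73, x74, x75, x76}.
Intersecting these: cl(A) = {x74, x75, x76}.
∂A = cl(A) ∖ int(A) = {x74, x75, x76} ∖ ∅ = {x74, x75, x76}.


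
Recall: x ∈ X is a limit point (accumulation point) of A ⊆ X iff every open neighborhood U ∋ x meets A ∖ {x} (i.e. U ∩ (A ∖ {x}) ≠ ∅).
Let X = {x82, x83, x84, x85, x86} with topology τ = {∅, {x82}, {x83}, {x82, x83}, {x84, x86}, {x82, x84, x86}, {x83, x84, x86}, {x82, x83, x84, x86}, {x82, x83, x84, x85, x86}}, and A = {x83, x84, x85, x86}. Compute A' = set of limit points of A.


A' = {x84, x85, x86}

For each x ∈ X, list the open sets U ∈ τ with x ∈ U, then check whether U ∩ (A ∖ {x}) ≠ ∅ for every such U.
  x = x82: open {x82} ∋ x has {x82} ∩ (A ∖ {x82}) = ∅, so x is NOT a limit point.
  x = x83: open {x83} ∋ x has {x83} ∩ (A ∖ {x83}) = ∅, so x is NOT a limit point.
  x = x84: opens ∋ x are {x84, x86}, {x82, x84, x86}, {x83, x84, x86}, {x82, x83, x84, x86}, {x82, x83, x84, x85, x86}; each meets A ∖ {x84}, so x IS a limit point.
  x = x85: opens ∋ x are {x82, x83, x84, x85, x86}; each meets A ∖ {x85}, so x IS a limit point.
  x = x86: opens ∋ x are {x84, x86}, {x82, x84, x86}, {x83, x84, x86}, {x82, x83, x84, x86}, {x82, x83, x84, x85, x86}; each meets A ∖ {x86}, so x IS a limit point.
Collecting: A' = {x84, x85, x86}.


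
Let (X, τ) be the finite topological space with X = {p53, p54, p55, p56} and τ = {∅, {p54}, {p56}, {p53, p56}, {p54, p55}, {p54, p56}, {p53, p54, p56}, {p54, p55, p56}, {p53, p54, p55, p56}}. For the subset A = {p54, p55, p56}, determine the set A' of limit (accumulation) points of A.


A' = {p53, p55}

For each x ∈ X, list the open sets U ∈ τ with x ∈ U, then check whether U ∩ (A ∖ {x}) ≠ ∅ for every such U.
  x = p53: opens ∋ x are {p53, p56}, {p53, p54, p56}, {p53, p54, p55, p56}; each meets A ∖ {p53}, so x IS a limit point.
  x = p54: open {p54} ∋ x has {p54} ∩ (A ∖ {p54}) = ∅, so x is NOT a limit point.
  x = p55: opens ∋ x are {p54, p55}, {p54, p55, p56}, {p53, p54, p55, p56}; each meets A ∖ {p55}, so x IS a limit point.
  x = p56: open {p56} ∋ x has {p56} ∩ (A ∖ {p56}) = ∅, so x is NOT a limit point.
Collecting: A' = {p53, p55}.


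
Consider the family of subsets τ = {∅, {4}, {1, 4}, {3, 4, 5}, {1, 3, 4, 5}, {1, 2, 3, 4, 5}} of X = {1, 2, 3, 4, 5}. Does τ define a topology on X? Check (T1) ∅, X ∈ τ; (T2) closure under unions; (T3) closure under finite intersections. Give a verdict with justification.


τ IS a topology on X.

Axiom (T1): ∅ ∈ τ? Yes; X ∈ τ? Yes.
Axiom (T2/T3): check pairwise unions and intersections of members of τ.
All pairwise intersections and unions checked — each lies in τ. Therefore τ satisfies (T1), (T2), (T3): it IS a topology on X.


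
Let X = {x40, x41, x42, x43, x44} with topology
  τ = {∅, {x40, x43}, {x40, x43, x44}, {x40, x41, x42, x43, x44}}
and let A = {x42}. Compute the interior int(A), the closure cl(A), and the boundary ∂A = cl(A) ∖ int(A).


int(A) = ∅, cl(A) = {x41, x42}, ∂A = {x41, x42}.

Closed sets in (X, τ) are complements of opens:
  closed(X, τ) = {∅, {x41, x42}, {x41, x42, x44}, {x40, x41, x42, x43, x44}}.
int(A) = ⋃ {U ∈ τ : U ⊆ A}. Opens contained in A: ∅.
Taking the union of these: int(A) = ∅.
cl(A) = ⋂ {C closed : A ⊆ C}. Closed sets containing A: {x41, x42}, {x41, x42, x44}, {x40, x41, x42, x43, x44}.
Intersecting these: cl(A) = {x41, x42}.
∂A = cl(A) ∖ int(A) = {x41, x42} ∖ ∅ = {x41, x42}.


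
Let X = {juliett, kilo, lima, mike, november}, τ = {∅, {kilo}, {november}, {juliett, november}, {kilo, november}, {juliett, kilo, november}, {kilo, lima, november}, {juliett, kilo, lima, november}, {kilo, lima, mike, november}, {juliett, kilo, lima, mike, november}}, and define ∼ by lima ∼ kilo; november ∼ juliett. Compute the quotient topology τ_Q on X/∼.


X/∼ = {[juliett=november], [kilo=lima], [mike]}; |τ_Q| = 4.

Equivalence classes: [juliett=november], [kilo=lima], [mike].
Quotient map π: X → X/∼ sends juliett ↦ [juliett=november], kilo ↦ [kilo=lima], lima ↦ [kilo=lima], mike ↦ [mike], november ↦ [juliett=november].
For each subset V ⊆ X/∼, compute π^{-1}(V) ⊆ X and check whether π^{-1}(V) ∈ τ. V is open in τ_Q iff π^{-1}(V) ∈ τ.
  V = {}: π^{-1}(V) = ∅ ∈ τ ✓.
  V = {[juliett=november]}: π^{-1}(V) = {juliett, november} ∈ τ ✓.
  V = {[kilo=lima]}: π^{-1}(V) = {kilo, lima} ∉ τ ✗.
  V = {[juliett=november], [kilo=lima]}: π^{-1}(V) = {juliett, kilo, lima, november} ∈ τ ✓.
  V = {[mike]}: π^{-1}(V) = {mike} ∉ τ ✗.
  V = {[juliett=november], [mike]}: π^{-1}(V) = {juliett, mike, november} ∉ τ ✗.
  V = {[kilo=lima], [mike]}: π^{-1}(V) = {kilo, lima, mike} ∉ τ ✗.
  V = {[juliett=november], [kilo=lima], [mike]}: π^{-1}(V) = {juliett, kilo, lima, mike, november} ∈ τ ✓.
Open sets in the quotient: τ_Q = {{}, {[juliett=november]}, {[juliett=november], [kilo=lima]}, {[juliett=november], [kilo=lima], [mike]}} (4 elements).


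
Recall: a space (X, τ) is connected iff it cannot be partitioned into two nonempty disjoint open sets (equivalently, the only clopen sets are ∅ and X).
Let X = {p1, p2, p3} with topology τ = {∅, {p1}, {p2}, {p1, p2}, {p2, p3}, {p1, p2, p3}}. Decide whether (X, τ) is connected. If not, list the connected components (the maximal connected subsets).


(X, τ) is disconnected; components = [{p1}, {p2, p3}].

Find clopen sets (U ∈ τ with X ∖ U ∈ τ):
  U = ∅, X ∖ U = {p1, p2, p3} — both open, so U is clopen.
  U = {p1}, X ∖ U = {p2, p3} — both open, so U is clopen.
  U = {p2, p3}, X ∖ U = {p1} — both open, so U is clopen.
  U = {p1, p2, p3}, X ∖ U = ∅ — both open, so U is clopen.
Nontrivial clopen(s) exist: e.g. {p2, p3}. So (X, τ) is disconnected.
Compute connected components by grouping points that agree on all clopens:
  component: {p1}
  component: {p2, p3}


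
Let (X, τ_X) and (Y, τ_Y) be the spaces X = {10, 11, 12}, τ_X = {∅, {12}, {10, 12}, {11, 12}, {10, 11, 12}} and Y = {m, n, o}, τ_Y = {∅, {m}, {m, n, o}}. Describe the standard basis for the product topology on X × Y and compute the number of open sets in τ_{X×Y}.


Basis B = {∅ × ∅, {12} × {m}, {10, 12} × {m}, {11, 12} × {m}, {10, 11, 12} × {m}, {12} × {m, n, o}, {10, 12} × {m, n, o}, {11, 12} × {m, n, o}, {10, 11, 12} × {m, n, o}}; |τ_{X×Y}| = 14.

Enumerate products U × V with U ∈ τ_X, V ∈ τ_Y (deduplicated):
  ∅ × ∅ = {} (∅)
  {12} × {m} = {(12,m)}
  {10, 12} × {m} = {(10,m), (12,m)}
  {11, 12} × {m} = {(11,m), (12,m)}
  {10, 11, 12} × {m} = {(10,m), (11,m), (12,m)}
  {12} × {m, n, o} = {(12,m), (12,n), (12,o)}
  {10, 12} × {m, n, o} = {(10,m), (10,n), (10,o), (12,m), (12,n), (12,o)}
  {11, 12} × {m, n, o} = {(11,m), (11,n), (11,o), (12,m), (12,n), (12,o)}
  {10, 11, 12} × {m, n, o} = {(10,m), (10,n), (10,o), (11,m), (11,n), (11,o), (12,m), (12,n), (12,o)}
These 9 distinct sets form the basis B.
Close under arbitrary unions to get τ_{X×Y}; counting gives |τ_{X×Y}| = 14.


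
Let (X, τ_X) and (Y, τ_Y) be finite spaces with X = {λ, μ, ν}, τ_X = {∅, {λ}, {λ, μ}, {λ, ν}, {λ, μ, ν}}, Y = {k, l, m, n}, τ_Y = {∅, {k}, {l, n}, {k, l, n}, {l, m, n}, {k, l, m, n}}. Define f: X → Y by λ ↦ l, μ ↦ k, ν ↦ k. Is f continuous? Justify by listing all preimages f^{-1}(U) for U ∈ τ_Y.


f is NOT continuous.

Compute f^{-1}(U) for each U ∈ τ_Y:
  U = ∅: f^{-1}(U) = ∅ ∈ τ_X ✓.
  U = {k}: f^{-1}(U) = {μ, ν} ∉ τ_X ✗.
  U = {l, n}: f^{-1}(U) = {λ} ∈ τ_X ✓.
  U = {k, l, n}: f^{-1}(U) = {λ, μ, ν} ∈ τ_X ✓.
  U = {l, m, n}: f^{-1}(U) = {λ} ∈ τ_X ✓.
  U = {k, l, m, n}: f^{-1}(U) = {λ, μ, ν} ∈ τ_X ✓.
Found U = {k} with f^{-1}(U) = {μ, ν} not in τ_X. Therefore f is NOT continuous.


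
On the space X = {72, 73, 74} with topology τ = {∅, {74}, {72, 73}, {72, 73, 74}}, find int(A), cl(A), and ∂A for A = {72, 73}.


int(A) = {72, 73}, cl(A) = {72, 73}, ∂A = ∅.

Closed sets in (X, τ) are complements of opens:
  closed(X, τ) = {∅, {74}, {72, 73}, {72, 73, 74}}.
int(A) = ⋃ {U ∈ τ : U ⊆ A}. Opens contained in A: ∅, {72, 73}.
Taking the union of these: int(A) = {72, 73}.
cl(A) = ⋂ {C closed : A ⊆ C}. Closed sets containing A: {72, 73}, {72, 73, 74}.
Intersecting these: cl(A) = {72, 73}.
∂A = cl(A) ∖ int(A) = {72, 73} ∖ {72, 73} = ∅.


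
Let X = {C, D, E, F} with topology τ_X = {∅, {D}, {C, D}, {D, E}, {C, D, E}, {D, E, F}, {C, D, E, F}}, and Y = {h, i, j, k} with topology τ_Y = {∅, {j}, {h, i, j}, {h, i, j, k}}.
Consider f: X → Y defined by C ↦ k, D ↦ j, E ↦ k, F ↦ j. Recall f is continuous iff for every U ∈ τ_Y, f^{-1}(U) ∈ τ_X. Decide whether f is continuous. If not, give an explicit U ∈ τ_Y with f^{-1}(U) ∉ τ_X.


f is NOT continuous.

Compute f^{-1}(U) for each U ∈ τ_Y:
  U = ∅: f^{-1}(U) = ∅ ∈ τ_X ✓.
  U = {j}: f^{-1}(U) = {D, F} ∉ τ_X ✗.
  U = {h, i, j}: f^{-1}(U) = {D, F} ∉ τ_X ✗.
  U = {h, i, j, k}: f^{-1}(U) = {C, D, E, F} ∈ τ_X ✓.
Found U = {j} with f^{-1}(U) = {D, F} not in τ_X. Therefore f is NOT continuous.
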